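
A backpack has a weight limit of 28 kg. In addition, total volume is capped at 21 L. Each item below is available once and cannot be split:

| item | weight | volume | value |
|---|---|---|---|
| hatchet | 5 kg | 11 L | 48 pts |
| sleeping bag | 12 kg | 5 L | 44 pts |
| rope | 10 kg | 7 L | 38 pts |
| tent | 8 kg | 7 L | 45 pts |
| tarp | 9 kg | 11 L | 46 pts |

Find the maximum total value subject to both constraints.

Feasible sets respecting both limits:
- hatchet+tent: weight 13, volume 18, value 93
- hatchet+sleeping bag: weight 17, volume 16, value 92
- tent+tarp: weight 17, volume 18, value 91
Best: 93 pts.

93 pts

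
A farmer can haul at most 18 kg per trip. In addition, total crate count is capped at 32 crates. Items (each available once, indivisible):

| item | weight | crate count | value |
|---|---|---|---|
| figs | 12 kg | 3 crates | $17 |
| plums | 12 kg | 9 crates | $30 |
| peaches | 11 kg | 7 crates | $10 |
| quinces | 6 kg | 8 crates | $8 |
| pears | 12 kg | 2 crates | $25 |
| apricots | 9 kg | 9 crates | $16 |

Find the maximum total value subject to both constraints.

Feasible sets respecting both limits:
- plums+quinces: weight 18, crate count 17, value 38
- quinces+pears: weight 18, crate count 10, value 33
- plums: weight 12, crate count 9, value 30
Best: $38.

$38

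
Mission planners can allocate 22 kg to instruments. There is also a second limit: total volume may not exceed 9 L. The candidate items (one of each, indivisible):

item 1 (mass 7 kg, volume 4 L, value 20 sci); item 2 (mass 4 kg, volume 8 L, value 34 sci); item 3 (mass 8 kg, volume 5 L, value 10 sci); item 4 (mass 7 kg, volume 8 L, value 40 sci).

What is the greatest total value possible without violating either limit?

Feasible sets respecting both limits:
- item 4: mass 7, volume 8, value 40
- item 2: mass 4, volume 8, value 34
- item 1+item 3: mass 15, volume 9, value 30
- item 1: mass 7, volume 4, value 20
Best: 40 sci.

40 sci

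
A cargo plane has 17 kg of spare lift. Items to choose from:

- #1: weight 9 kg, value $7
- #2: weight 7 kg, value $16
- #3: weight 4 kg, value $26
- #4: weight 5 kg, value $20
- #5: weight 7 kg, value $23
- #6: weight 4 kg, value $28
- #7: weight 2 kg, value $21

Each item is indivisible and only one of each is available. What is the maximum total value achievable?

This is a 0/1 knapsack; check combinations near the capacity.
- #3+#5+#6+#7: weight 4+7+4+2=17, value 26+23+28+21=98
- #3+#4+#6+#7: weight 4+5+4+2=15, value 26+20+28+21=95
- #2+#3+#6+#7: weight 7+4+4+2=17, value 16+26+28+21=91
- #3+#5+#6: weight 4+7+4=15, value 26+23+28=77
Best: $98.

$98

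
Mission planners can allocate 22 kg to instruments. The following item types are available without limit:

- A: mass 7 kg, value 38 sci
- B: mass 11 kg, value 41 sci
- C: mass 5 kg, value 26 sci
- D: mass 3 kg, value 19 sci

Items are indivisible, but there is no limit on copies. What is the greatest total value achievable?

133 sci

Best value-per-unit is D at 19/3; filling with it alone gives 7×19 = 133.
Optimal mix: 1×A + 5×D → mass 22, value 133.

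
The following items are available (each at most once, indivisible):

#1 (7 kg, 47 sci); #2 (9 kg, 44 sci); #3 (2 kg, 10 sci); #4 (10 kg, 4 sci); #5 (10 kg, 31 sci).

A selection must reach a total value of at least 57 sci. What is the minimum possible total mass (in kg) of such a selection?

Subsets with value ≥ 57, sorted by total mass:
- #1+#3: mass 9, value 57
- #1+#2: mass 16, value 91
- #1+#5: mass 17, value 78
- #1+#2+#3: mass 18, value 101
Minimum mass: 9 kg.

9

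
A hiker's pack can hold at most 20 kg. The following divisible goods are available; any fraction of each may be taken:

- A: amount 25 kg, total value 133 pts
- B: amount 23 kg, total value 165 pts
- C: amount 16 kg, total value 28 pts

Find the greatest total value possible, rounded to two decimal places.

143.48

Take in order of value per unit:
- B (165/23 per unit): 20 of 23 → value 20×165/23 = 143.4783, running total 143.48
Total 143.48.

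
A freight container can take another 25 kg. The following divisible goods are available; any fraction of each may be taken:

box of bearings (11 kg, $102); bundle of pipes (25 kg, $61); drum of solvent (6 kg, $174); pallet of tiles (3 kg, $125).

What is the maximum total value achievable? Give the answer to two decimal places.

413.20

Take in order of value per unit:
- pallet of tiles (125/3 per unit): all 3 → value 125, running total 125.00
- drum of solvent (174/6 per unit): all 6 → value 174, running total 299.00
- box of bearings (102/11 per unit): all 11 → value 102, running total 401.00
- bundle of pipes (61/25 per unit): 5 of 25 → value 5×61/25 = 12.2000, running total 413.20
Total 413.20.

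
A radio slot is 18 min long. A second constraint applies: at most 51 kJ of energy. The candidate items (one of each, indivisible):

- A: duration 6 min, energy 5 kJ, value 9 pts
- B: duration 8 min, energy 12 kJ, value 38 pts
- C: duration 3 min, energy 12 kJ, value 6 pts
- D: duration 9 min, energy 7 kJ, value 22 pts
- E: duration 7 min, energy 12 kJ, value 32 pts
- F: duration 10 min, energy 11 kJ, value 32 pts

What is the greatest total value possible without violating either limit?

Feasible sets respecting both limits:
- B+C+E: duration 18, energy 36, value 76
- B+E: duration 15, energy 24, value 70
- B+F: duration 18, energy 23, value 70
Best: 76 pts.

76 pts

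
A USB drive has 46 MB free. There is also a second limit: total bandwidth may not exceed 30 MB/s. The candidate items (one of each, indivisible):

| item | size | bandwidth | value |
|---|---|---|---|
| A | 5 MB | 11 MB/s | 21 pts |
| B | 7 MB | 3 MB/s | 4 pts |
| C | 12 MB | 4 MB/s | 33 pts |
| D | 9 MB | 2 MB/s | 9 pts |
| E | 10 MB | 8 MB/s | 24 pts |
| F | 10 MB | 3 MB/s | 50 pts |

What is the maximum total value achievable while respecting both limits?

137 pts

Feasible sets respecting both limits:
- A+C+D+E+F: size 46, bandwidth 28, value 137
- A+B+C+E+F: size 44, bandwidth 29, value 132
- A+C+E+F: size 37, bandwidth 26, value 128
- A+B+C+D+F: size 43, bandwidth 23, value 117
Best: 137 pts.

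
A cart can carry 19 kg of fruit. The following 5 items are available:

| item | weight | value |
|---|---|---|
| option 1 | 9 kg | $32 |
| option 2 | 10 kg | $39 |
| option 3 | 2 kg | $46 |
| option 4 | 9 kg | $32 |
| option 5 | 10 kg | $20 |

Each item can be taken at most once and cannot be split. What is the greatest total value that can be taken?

Check high-value combinations within 19 kg:
- option 2+option 3: weight 10+2=12, value 39+46=85
- option 1+option 3: weight 9+2=11, value 32+46=78
- option 3+option 4: weight 2+9=11, value 46+32=78
Best: $85.

$85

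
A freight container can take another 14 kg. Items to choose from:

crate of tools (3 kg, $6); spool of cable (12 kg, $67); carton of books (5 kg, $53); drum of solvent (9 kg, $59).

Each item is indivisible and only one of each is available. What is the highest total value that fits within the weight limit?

$112

Check high-value combinations within 14 kg:
- carton of books+drum of solvent: weight 5+9=14, value 53+59=112
- spool of cable: weight 12, value 67
- crate of tools+drum of solvent: weight 3+9=12, value 6+59=65
Best: $112.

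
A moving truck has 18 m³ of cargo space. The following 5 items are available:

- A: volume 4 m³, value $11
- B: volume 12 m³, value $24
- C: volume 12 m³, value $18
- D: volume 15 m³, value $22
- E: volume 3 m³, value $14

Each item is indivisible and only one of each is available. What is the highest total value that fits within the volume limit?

$38

Check high-value combinations within 18 m³:
- B+E: volume 12+3=15, value 24+14=38
- D+E: volume 15+3=18, value 22+14=36
- A+B: volume 4+12=16, value 11+24=35
- C+E: volume 12+3=15, value 18+14=32
- A+C: volume 4+12=16, value 11+18=29
Best: $38.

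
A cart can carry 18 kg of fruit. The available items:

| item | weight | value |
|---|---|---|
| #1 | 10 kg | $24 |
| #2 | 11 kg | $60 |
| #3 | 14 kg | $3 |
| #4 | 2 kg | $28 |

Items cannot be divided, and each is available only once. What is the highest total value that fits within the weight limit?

Check high-value combinations within 18 kg:
- #2+#4: weight 11+2=13, value 60+28=88
- #2: weight 11, value 60
- #1+#4: weight 10+2=12, value 24+28=52
- #3+#4: weight 14+2=16, value 3+28=31
- #4: weight 2, value 28
Best: $88.

$88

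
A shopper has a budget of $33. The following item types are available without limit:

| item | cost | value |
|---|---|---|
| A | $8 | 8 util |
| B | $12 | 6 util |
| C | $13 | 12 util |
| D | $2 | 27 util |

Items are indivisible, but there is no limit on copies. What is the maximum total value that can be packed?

Best value-per-unit is D at 27/2, and filling with it alone uses cost 16×2=32. No mix of the others beats 16×27 = 432.

432 util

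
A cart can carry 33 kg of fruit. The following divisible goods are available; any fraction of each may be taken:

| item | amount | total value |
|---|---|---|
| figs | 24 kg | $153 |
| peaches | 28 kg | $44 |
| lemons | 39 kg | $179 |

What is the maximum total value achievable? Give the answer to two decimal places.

Take in order of value per unit:
- figs (153/24 per unit): all 24 → value 153, running total 153.00
- lemons (179/39 per unit): 9 of 39 → value 9×179/39 = 41.3077, running total 194.31
Total 194.31.

194.31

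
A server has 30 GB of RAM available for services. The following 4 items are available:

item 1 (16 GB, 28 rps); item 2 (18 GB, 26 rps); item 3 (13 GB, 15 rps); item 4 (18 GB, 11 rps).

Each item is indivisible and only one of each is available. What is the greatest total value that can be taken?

43 rps

Check high-value combinations within 30 GB:
- item 1+item 3: memory 16+13=29, value 28+15=43
- item 1: memory 16, value 28
- item 2: memory 18, value 26
- item 3: memory 13, value 15
- item 4: memory 18, value 11
Best: 43 rps.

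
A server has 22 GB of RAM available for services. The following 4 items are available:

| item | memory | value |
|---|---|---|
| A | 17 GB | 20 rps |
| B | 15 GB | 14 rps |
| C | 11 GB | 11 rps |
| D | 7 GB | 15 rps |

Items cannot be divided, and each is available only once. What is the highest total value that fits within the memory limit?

29 rps

Check high-value combinations within 22 GB:
- B+D: memory 15+7=22, value 14+15=29
- C+D: memory 11+7=18, value 11+15=26
- A: memory 17, value 20
- D: memory 7, value 15
Best: 29 rps.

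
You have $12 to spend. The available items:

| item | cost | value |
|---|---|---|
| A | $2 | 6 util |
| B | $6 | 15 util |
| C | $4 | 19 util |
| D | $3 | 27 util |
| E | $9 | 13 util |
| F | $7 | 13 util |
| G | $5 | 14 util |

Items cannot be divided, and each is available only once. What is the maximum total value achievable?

This is a 0/1 knapsack; check combinations near the capacity.
- C+D+G: cost 4+3+5=12, value 19+27+14=60
- A+C+D: cost 2+4+3=9, value 6+19+27=52
- A+B+D: cost 2+6+3=11, value 6+15+27=48
Best: 60 util.

60 util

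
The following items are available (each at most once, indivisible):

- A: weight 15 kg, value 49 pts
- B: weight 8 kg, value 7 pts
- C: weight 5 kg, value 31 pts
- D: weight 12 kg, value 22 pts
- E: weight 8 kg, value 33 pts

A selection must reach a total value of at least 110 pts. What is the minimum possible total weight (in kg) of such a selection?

28

Subsets with value ≥ 110, sorted by total weight:
- A+C+E: weight 28, value 113
- A+B+C+E: weight 36, value 120
Minimum weight: 28 kg.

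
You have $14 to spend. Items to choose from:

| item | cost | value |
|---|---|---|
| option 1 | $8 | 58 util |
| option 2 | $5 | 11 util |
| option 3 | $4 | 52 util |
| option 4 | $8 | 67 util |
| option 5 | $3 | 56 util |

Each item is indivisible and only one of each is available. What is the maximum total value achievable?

123 util

Check high-value combinations within $14:
- option 4+option 5: cost 8+3=11, value 67+56=123
- option 3+option 4: cost 4+8=12, value 52+67=119
- option 2+option 3+option 5: cost 5+4+3=12, value 11+52+56=119
- option 1+option 5: cost 8+3=11, value 58+56=114
Best: 123 util.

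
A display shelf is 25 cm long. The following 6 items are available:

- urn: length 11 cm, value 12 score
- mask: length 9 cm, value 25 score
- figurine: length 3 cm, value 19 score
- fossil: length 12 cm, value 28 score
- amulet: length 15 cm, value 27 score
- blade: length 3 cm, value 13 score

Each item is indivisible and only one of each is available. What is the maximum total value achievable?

72 score

Check high-value combinations within 25 cm:
- mask+figurine+fossil: length 9+3+12=24, value 25+19+28=72
- mask+fossil+blade: length 9+12+3=24, value 25+28+13=66
- figurine+fossil+blade: length 3+12+3=18, value 19+28+13=60
- figurine+amulet+blade: length 3+15+3=21, value 19+27+13=59
- mask+figurine+blade: length 9+3+3=15, value 25+19+13=57
Best: 72 score.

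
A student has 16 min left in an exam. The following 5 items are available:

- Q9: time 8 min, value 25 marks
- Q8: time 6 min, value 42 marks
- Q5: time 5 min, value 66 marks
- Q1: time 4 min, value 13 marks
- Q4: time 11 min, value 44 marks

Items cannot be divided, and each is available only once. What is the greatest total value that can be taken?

Check high-value combinations within 16 min:
- Q8+Q5+Q1: time 6+5+4=15, value 42+66+13=121
- Q5+Q4: time 5+11=16, value 66+44=110
- Q8+Q5: time 6+5=11, value 42+66=108
- Q9+Q5: time 8+5=13, value 25+66=91
Best: 121 marks.

121 marks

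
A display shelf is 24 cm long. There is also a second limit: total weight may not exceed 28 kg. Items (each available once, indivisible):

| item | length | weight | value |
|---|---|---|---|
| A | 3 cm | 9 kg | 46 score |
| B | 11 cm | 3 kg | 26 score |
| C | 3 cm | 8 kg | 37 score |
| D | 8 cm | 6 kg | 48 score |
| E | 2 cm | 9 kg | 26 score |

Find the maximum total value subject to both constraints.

146 score

Feasible sets respecting both limits:
- A+B+D+E: length 24, weight 27, value 146
- B+C+D+E: length 24, weight 26, value 137
- A+C+D: length 14, weight 23, value 131
- A+B+D: length 22, weight 18, value 120
Best: 146 score.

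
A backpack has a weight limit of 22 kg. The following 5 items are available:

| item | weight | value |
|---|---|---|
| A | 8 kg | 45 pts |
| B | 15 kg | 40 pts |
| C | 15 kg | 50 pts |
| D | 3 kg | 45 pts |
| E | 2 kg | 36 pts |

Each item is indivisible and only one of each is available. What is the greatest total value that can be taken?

Check high-value combinations within 22 kg:
- C+D+E: weight 15+3+2=20, value 50+45+36=131
- A+D+E: weight 8+3+2=13, value 45+45+36=126
- B+D+E: weight 15+3+2=20, value 40+45+36=121
- C+D: weight 15+3=18, value 50+45=95
- A+D: weight 8+3=11, value 45+45=90
Best: 131 pts.

131 pts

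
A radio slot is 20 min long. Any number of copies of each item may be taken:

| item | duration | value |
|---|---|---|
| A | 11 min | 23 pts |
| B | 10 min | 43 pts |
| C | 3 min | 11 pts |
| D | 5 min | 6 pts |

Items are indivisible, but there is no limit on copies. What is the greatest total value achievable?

86 pts

Best value-per-unit is B at 43/10, and filling with it alone uses duration 2×10=20. No mix of the others beats 2×43 = 86.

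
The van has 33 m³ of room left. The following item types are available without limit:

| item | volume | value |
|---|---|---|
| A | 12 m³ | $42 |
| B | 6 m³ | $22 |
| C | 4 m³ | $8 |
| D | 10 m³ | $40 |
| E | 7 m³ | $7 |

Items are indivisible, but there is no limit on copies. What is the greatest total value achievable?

Best value-per-unit is D at 40/10; filling with it alone gives 3×40 = 120.
Optimal mix: 2×B + 2×D → volume 32, value 124.

$124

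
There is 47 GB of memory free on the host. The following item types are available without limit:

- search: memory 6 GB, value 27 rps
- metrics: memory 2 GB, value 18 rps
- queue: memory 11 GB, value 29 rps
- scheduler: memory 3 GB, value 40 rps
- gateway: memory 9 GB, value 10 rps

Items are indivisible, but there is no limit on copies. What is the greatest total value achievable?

618 rps

Best value-per-unit is scheduler at 40/3; filling with it alone gives 15×40 = 600.
Optimal mix: 1×metrics + 15×scheduler → memory 47, value 618.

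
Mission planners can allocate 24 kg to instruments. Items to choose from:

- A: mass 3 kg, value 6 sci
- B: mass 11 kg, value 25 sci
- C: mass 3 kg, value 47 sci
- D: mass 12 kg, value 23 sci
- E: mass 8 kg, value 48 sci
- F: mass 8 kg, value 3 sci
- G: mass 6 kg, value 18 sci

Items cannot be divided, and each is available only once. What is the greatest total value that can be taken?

Check high-value combinations within 24 kg:
- B+C+E: mass 11+3+8=22, value 25+47+48=120
- A+C+E+G: mass 3+3+8+6=20, value 6+47+48+18=119
- C+D+E: mass 3+12+8=23, value 47+23+48=118
- C+E+G: mass 3+8+6=17, value 47+48+18=113
Best: 120 sci.

120 sci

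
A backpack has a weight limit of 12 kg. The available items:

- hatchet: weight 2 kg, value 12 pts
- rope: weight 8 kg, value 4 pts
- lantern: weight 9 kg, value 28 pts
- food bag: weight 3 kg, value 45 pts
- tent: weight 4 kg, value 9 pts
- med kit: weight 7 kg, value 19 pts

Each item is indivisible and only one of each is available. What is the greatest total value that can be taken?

76 pts

Check high-value combinations within 12 kg:
- hatchet+food bag+med kit: weight 2+3+7=12, value 12+45+19=76
- lantern+food bag: weight 9+3=12, value 28+45=73
- hatchet+food bag+tent: weight 2+3+4=9, value 12+45+9=66
- food bag+med kit: weight 3+7=10, value 45+19=64
- hatchet+food bag: weight 2+3=5, value 12+45=57
Best: 76 pts.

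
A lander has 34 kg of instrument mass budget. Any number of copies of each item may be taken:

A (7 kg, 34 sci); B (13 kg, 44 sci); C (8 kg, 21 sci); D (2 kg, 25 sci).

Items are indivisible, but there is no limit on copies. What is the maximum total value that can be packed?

Best value-per-unit is D at 25/2, and filling with it alone uses mass 17×2=34. No mix of the others beats 17×25 = 425.

425 sci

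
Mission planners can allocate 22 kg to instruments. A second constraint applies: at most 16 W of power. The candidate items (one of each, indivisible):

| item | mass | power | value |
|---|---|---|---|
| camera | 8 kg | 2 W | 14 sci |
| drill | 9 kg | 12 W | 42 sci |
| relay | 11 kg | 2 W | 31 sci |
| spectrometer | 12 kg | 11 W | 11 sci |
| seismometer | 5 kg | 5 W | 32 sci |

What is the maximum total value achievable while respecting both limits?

Feasible sets respecting both limits:
- drill+relay: mass 20, power 14, value 73
- relay+seismometer: mass 16, power 7, value 63
- camera+drill: mass 17, power 14, value 56
Best: 73 sci.

73 sci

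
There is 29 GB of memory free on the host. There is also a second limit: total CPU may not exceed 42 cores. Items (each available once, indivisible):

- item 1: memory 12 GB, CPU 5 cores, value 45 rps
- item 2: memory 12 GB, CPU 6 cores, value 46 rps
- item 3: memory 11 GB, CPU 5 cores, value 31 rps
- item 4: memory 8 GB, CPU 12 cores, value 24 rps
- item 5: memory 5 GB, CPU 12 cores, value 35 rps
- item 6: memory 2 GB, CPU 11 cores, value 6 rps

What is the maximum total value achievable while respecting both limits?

126 rps

Feasible sets respecting both limits:
- item 1+item 2+item 5: memory 29, CPU 23, value 126
- item 2+item 3+item 5: memory 28, CPU 23, value 112
- item 1+item 3+item 5: memory 28, CPU 22, value 111
Best: 126 rps.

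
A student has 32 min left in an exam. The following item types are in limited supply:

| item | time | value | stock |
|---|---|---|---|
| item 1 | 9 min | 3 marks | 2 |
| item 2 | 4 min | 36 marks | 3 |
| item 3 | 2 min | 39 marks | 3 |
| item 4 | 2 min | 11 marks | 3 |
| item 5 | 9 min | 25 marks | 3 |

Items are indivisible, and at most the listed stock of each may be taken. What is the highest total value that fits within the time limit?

Top feasible selections:
- 3×item 2 + 3×item 3 + 2×item 4 + 1×item 5: time 31, value 272
- 3×item 2 + 3×item 3 + 1×item 4 + 1×item 5: time 29, value 261
Best: 272 marks.

272 marks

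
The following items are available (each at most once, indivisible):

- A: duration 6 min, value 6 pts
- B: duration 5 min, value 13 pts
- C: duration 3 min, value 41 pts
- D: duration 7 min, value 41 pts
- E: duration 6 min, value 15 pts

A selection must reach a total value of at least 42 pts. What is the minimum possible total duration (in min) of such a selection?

8

Subsets with value ≥ 42, sorted by total duration:
- B+C: duration 8, value 54
- C+E: duration 9, value 56
- A+C: duration 9, value 47
Minimum duration: 8 min.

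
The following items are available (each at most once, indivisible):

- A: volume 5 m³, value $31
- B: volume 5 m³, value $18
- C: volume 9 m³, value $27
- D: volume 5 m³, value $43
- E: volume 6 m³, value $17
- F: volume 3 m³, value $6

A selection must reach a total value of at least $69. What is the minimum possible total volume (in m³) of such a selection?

Subsets with value ≥ 69, sorted by total volume:
- A+D: volume 10, value 74
- A+D+F: volume 13, value 80
- C+D: volume 14, value 70
Minimum volume: 10 m³.

10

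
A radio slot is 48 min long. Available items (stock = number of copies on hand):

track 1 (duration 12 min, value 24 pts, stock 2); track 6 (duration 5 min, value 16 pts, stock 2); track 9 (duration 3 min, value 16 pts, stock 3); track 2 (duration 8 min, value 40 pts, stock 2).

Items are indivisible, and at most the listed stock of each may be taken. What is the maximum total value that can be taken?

Best selections within duration 48 and stock limits:
- 1×track 1 + 2×track 6 + 3×track 9 + 2×track 2: duration 47, value 184
- 1×track 1 + 1×track 6 + 3×track 9 + 2×track 2: duration 42, value 168
- 1×track 1 + 2×track 6 + 2×track 9 + 2×track 2: duration 44, value 168
Best: 184 pts.

184 pts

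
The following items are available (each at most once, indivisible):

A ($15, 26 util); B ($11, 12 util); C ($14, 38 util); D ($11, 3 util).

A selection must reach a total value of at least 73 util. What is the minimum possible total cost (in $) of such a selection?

Subsets with value ≥ 73, sorted by total cost:
- A+B+C: cost 40, value 76
- A+B+C+D: cost 51, value 79
Minimum cost: 40 $.

40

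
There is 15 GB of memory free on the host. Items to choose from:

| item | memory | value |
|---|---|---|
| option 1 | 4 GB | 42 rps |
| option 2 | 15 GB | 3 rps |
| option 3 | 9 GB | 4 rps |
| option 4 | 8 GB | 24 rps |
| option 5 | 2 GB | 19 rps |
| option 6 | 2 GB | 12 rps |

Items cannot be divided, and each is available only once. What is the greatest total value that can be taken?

85 rps

Check high-value combinations within 15 GB:
- option 1+option 4+option 5: memory 4+8+2=14, value 42+24+19=85
- option 1+option 4+option 6: memory 4+8+2=14, value 42+24+12=78
- option 1+option 5+option 6: memory 4+2+2=8, value 42+19+12=73
Best: 85 rps.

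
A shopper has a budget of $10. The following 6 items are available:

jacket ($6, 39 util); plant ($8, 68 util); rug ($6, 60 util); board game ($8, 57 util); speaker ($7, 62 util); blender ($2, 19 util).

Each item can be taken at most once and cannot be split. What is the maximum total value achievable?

Check high-value combinations within $10:
- plant+blender: cost 8+2=10, value 68+19=87
- speaker+blender: cost 7+2=9, value 62+19=81
- rug+blender: cost 6+2=8, value 60+19=79
- board game+blender: cost 8+2=10, value 57+19=76
Best: 87 util.

87 util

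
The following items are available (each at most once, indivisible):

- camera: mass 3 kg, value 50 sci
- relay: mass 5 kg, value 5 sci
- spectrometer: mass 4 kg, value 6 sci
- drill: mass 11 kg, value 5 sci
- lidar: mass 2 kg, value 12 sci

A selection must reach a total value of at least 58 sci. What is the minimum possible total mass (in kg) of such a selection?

5

Subsets with value ≥ 58, sorted by total mass:
- camera+lidar: mass 5, value 62
- camera+spectrometer+lidar: mass 9, value 68
Minimum mass: 5 kg.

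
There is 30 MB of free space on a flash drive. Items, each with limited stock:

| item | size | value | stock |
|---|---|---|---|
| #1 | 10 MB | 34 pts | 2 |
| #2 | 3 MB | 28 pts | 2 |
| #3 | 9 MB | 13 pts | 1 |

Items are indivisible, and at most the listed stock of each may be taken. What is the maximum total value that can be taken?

Best selections within size 30 and stock limits:
- 2×#1 + 2×#2: size 26, value 124
- 1×#1 + 2×#2 + 1×#3: size 25, value 103
Best: 124 pts.

124 pts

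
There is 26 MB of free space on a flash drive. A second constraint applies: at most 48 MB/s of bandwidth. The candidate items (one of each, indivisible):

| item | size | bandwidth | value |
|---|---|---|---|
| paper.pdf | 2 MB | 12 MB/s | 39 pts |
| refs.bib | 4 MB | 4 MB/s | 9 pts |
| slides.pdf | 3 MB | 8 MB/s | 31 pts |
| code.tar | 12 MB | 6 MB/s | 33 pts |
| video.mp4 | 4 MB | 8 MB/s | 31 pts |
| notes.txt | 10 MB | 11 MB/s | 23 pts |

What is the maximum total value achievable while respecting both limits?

Feasible sets respecting both limits:
- paper.pdf+refs.bib+slides.pdf+code.tar+video.mp4: size 25, bandwidth 38, value 143
- paper.pdf+slides.pdf+code.tar+video.mp4: size 21, bandwidth 34, value 134
- paper.pdf+refs.bib+slides.pdf+video.mp4+notes.txt: size 23, bandwidth 43, value 133
- paper.pdf+slides.pdf+video.mp4+notes.txt: size 19, bandwidth 39, value 124
Best: 143 pts.

143 pts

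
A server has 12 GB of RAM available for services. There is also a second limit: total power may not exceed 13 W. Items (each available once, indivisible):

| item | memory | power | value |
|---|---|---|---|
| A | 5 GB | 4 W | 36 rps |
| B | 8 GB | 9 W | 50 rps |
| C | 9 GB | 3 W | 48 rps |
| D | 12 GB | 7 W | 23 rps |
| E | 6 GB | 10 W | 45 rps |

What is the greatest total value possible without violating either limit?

Feasible sets respecting both limits:
- B: memory 8, power 9, value 50
- C: memory 9, power 3, value 48
- E: memory 6, power 10, value 45
- A: memory 5, power 4, value 36
Best: 50 rps.

50 rps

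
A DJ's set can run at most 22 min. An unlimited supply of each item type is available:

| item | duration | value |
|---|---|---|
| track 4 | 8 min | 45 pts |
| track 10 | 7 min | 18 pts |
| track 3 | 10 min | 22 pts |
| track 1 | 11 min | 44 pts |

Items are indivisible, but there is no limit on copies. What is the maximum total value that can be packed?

Best value-per-unit is track 4 at 45/8, and filling with it alone uses duration 2×8=16. No mix of the others beats 2×45 = 90.

90 pts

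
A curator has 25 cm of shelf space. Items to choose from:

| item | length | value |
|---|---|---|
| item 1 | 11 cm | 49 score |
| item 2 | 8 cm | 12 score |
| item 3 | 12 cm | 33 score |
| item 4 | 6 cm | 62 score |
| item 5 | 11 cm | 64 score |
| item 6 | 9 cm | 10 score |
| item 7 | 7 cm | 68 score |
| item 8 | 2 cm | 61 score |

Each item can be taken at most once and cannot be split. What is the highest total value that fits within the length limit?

203 score

Check high-value combinations within 25 cm:
- item 2+item 4+item 7+item 8: length 8+6+7+2=23, value 12+62+68+61=203
- item 4+item 6+item 7+item 8: length 6+9+7+2=24, value 62+10+68+61=201
- item 4+item 5+item 7: length 6+11+7=24, value 62+64+68=194
- item 5+item 7+item 8: length 11+7+2=20, value 64+68+61=193
Best: 203 score.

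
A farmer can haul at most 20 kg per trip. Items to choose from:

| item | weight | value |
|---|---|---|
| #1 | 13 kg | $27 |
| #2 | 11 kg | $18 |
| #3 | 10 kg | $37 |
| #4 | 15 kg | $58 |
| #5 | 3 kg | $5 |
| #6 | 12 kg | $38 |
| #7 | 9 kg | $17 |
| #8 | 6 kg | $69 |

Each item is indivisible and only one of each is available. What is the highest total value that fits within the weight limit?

$111

Check high-value combinations within 20 kg:
- #3+#5+#8: weight 10+3+6=19, value 37+5+69=111
- #6+#8: weight 12+6=18, value 38+69=107
- #3+#8: weight 10+6=16, value 37+69=106
- #1+#8: weight 13+6=19, value 27+69=96
Best: $111.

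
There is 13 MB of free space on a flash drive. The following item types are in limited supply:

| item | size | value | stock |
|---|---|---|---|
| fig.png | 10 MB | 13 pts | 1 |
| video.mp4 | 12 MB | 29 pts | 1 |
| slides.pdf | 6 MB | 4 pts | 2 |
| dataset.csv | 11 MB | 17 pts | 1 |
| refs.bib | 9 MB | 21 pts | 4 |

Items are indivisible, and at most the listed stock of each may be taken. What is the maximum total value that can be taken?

Top feasible selections:
- 1×video.mp4: size 12, value 29
- 1×refs.bib: size 9, value 21
Best: 29 pts.

29 pts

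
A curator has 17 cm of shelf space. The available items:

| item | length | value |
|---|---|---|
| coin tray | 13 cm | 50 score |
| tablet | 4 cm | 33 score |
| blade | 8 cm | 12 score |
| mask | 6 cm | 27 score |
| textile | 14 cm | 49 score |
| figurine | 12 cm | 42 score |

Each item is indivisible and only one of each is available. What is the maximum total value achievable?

83 score

This is a 0/1 knapsack; check combinations near the capacity.
- coin tray+tablet: length 13+4=17, value 50+33=83
- tablet+figurine: length 4+12=16, value 33+42=75
- tablet+mask: length 4+6=10, value 33+27=60
- coin tray: length 13, value 50
- textile: length 14, value 49
Best: 83 score.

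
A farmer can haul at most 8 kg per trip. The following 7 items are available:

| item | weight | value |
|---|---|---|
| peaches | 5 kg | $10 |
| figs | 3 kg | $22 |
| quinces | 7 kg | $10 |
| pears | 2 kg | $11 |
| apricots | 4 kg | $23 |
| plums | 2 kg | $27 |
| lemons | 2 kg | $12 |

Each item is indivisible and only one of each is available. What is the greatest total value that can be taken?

Check high-value combinations within 8 kg:
- apricots+plums+lemons: weight 4+2+2=8, value 23+27+12=62
- figs+plums+lemons: weight 3+2+2=7, value 22+27+12=61
- pears+apricots+plums: weight 2+4+2=8, value 11+23+27=61
- figs+pears+plums: weight 3+2+2=7, value 22+11+27=60
Best: $62.

$62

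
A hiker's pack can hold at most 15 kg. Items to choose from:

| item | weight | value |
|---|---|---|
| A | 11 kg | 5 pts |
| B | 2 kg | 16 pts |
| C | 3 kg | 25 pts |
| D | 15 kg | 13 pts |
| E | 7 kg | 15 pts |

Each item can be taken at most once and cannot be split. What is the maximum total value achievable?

56 pts

Check high-value combinations within 15 kg:
- B+C+E: weight 2+3+7=12, value 16+25+15=56
- B+C: weight 2+3=5, value 16+25=41
- C+E: weight 3+7=10, value 25+15=40
- B+E: weight 2+7=9, value 16+15=31
- A+C: weight 11+3=14, value 5+25=30
Best: 56 pts.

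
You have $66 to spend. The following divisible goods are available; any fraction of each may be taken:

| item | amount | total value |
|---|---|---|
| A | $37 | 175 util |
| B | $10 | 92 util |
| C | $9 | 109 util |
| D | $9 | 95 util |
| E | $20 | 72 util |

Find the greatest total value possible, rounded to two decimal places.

Take in order of value per unit:
- C (109/9 per unit): all 9 → value 109, running total 109.00
- D (95/9 per unit): all 9 → value 95, running total 204.00
- B (92/10 per unit): all 10 → value 92, running total 296.00
- A (175/37 per unit): all 37 → value 175, running total 471.00
- E (72/20 per unit): 1 of 20 → value 1×72/20 = 3.6000, running total 474.60
Total 474.60.

474.60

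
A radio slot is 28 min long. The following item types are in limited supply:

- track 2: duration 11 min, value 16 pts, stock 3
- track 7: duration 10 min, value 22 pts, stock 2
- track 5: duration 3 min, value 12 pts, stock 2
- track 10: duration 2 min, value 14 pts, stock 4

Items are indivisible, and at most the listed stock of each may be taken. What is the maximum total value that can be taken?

102 pts

Top feasible selections:
- 1×track 7 + 2×track 5 + 4×track 10: duration 24, value 102
- 2×track 7 + 4×track 10: duration 28, value 100
- 1×track 2 + 2×track 5 + 4×track 10: duration 25, value 96
- 1×track 7 + 1×track 5 + 4×track 10: duration 21, value 90
Best: 102 pts.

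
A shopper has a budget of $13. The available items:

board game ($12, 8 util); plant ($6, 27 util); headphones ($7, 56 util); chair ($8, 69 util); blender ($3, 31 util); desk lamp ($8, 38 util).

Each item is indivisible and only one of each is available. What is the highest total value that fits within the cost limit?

Check high-value combinations within $13:
- chair+blender: cost 8+3=11, value 69+31=100
- headphones+blender: cost 7+3=10, value 56+31=87
- plant+headphones: cost 6+7=13, value 27+56=83
- chair: cost 8, value 69
- blender+desk lamp: cost 3+8=11, value 31+38=69
Best: 100 util.

100 util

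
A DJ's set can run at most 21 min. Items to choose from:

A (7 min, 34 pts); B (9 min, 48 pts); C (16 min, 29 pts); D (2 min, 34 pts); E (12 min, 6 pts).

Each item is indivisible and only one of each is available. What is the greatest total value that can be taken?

This is a 0/1 knapsack; check combinations near the capacity.
- A+B+D: duration 7+9+2=18, value 34+48+34=116
- B+D: duration 9+2=11, value 48+34=82
- A+B: duration 7+9=16, value 34+48=82
- A+D+E: duration 7+2+12=21, value 34+34+6=74
Best: 116 pts.

116 pts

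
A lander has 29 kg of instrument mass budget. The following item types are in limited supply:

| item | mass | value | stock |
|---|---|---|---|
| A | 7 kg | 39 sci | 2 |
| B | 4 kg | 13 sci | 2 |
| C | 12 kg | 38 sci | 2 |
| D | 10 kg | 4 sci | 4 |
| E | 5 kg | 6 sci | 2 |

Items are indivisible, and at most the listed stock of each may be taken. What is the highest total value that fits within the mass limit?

Top feasible selections:
- 2×A + 1×C: mass 26, value 116
- 2×A + 2×B + 1×E: mass 27, value 110
- 2×A + 2×B: mass 22, value 104
Best: 116 sci.

116 sci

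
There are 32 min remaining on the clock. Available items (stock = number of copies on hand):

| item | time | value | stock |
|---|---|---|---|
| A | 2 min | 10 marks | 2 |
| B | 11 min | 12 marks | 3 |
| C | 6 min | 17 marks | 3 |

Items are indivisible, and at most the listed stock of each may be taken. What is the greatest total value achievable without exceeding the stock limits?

73 marks

Top feasible selections:
- 1×A + 1×B + 3×C: time 31, value 73
- 2×A + 3×C: time 22, value 71
Best: 73 marks.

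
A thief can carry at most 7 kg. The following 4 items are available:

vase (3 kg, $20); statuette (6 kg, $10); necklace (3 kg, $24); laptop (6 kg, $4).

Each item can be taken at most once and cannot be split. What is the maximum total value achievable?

$44

This is a 0/1 knapsack; check combinations near the capacity.
- vase+necklace: weight 3+3=6, value 20+24=44
- necklace: weight 3, value 24
- vase: weight 3, value 20
Best: $44.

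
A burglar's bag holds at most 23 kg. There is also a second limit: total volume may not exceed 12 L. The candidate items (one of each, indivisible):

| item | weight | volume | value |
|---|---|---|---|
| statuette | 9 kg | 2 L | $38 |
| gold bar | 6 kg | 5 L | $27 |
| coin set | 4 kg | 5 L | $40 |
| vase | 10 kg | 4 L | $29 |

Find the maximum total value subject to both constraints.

Feasible sets respecting both limits:
- statuette+coin set+vase: weight 23, volume 11, value 107
- statuette+gold bar+coin set: weight 19, volume 12, value 105
- statuette+coin set: weight 13, volume 7, value 78
Best: $107.

$107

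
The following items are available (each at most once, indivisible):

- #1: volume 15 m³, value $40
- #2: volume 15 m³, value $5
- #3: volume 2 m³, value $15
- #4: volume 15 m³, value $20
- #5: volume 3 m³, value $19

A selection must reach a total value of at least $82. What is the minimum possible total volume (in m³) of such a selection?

Subsets with value ≥ 82, sorted by total volume:
- #1+#3+#4+#5: volume 35, value 94
- #1+#2+#4+#5: volume 48, value 84
Minimum volume: 35 m³.

35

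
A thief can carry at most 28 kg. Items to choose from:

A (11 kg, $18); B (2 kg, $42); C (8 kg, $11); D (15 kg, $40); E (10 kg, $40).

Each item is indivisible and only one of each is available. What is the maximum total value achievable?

This is a 0/1 knapsack; check combinations near the capacity.
- B+D+E: weight 2+15+10=27, value 42+40+40=122
- A+B+E: weight 11+2+10=23, value 18+42+40=100
- A+B+D: weight 11+2+15=28, value 18+42+40=100
- B+C+E: weight 2+8+10=20, value 42+11+40=93
- B+C+D: weight 2+8+15=25, value 42+11+40=93
Best: $122.

$122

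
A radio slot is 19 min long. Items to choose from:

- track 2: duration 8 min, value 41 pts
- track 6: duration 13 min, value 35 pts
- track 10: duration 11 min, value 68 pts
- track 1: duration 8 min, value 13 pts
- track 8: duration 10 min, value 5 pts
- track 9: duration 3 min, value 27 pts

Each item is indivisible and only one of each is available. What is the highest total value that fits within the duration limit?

109 pts

Check high-value combinations within 19 min:
- track 2+track 10: duration 8+11=19, value 41+68=109
- track 10+track 9: duration 11+3=14, value 68+27=95
- track 10+track 1: duration 11+8=19, value 68+13=81
Best: 109 pts.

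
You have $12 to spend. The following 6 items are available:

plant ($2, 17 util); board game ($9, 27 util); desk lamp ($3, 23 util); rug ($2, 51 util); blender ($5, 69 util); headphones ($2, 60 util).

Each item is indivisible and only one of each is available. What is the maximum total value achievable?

This is a 0/1 knapsack; check combinations near the capacity.
- desk lamp+rug+blender+headphones: cost 3+2+5+2=12, value 23+51+69+60=203
- plant+rug+blender+headphones: cost 2+2+5+2=11, value 17+51+69+60=197
- rug+blender+headphones: cost 2+5+2=9, value 51+69+60=180
Best: 203 util.

203 util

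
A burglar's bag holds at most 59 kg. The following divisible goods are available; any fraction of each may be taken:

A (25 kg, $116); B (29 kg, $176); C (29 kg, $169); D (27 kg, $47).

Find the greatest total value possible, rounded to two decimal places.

Take in order of value per unit:
- B (176/29 per unit): all 29 → value 176, running total 176.00
- C (169/29 per unit): all 29 → value 169, running total 345.00
- A (116/25 per unit): 1 of 25 → value 1×116/25 = 4.6400, running total 349.64
Total 349.64.

349.64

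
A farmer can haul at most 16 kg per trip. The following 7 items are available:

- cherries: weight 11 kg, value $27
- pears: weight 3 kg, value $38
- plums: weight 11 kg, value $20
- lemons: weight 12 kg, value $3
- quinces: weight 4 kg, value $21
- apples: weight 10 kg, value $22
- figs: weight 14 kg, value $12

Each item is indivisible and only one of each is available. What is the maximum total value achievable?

Check high-value combinations within 16 kg:
- cherries+pears: weight 11+3=14, value 27+38=65
- pears+apples: weight 3+10=13, value 38+22=60
- pears+quinces: weight 3+4=7, value 38+21=59
- pears+plums: weight 3+11=14, value 38+20=58
Best: $65.

$65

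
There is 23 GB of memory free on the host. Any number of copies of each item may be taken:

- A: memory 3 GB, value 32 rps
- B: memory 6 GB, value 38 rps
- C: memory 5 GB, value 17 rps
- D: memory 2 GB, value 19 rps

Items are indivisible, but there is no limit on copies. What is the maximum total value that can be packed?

Best value-per-unit is A at 32/3; filling with it alone gives 7×32 = 224.
Optimal mix: 7×A + 1×D → memory 23, value 243.

243 rps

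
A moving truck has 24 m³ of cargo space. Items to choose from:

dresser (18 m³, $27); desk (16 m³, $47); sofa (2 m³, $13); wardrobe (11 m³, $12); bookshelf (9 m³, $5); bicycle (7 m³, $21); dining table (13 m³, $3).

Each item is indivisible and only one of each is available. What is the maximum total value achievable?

$68

Check high-value combinations within 24 m³:
- desk+bicycle: volume 16+7=23, value 47+21=68
- desk+sofa: volume 16+2=18, value 47+13=60
- desk: volume 16, value 47
- sofa+wardrobe+bicycle: volume 2+11+7=20, value 13+12+21=46
- dresser+sofa: volume 18+2=20, value 27+13=40
Best: $68.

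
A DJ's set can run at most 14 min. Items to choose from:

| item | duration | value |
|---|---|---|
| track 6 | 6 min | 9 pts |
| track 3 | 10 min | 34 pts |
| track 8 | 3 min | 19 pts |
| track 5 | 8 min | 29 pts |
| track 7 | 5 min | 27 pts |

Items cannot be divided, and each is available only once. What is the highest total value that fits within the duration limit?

This is a 0/1 knapsack; check combinations near the capacity.
- track 5+track 7: duration 8+5=13, value 29+27=56
- track 6+track 8+track 7: duration 6+3+5=14, value 9+19+27=55
- track 3+track 8: duration 10+3=13, value 34+19=53
- track 8+track 5: duration 3+8=11, value 19+29=48
- track 8+track 7: duration 3+5=8, value 19+27=46
Best: 56 pts.

56 pts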